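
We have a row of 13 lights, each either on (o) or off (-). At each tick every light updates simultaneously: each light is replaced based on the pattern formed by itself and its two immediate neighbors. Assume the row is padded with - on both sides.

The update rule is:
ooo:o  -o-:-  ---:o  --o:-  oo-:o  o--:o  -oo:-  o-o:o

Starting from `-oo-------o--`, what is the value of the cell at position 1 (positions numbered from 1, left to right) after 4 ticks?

-

tick 1: --ooooooo--oo
tick 2: o--ooooooo--o
tick 3: -o--ooooooo--
tick 4: --o--oooooooo
position 1 holds -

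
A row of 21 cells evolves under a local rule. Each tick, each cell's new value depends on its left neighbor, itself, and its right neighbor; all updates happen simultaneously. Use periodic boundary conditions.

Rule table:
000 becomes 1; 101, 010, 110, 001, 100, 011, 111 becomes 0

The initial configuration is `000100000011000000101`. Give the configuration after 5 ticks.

010001111000011110000

010001111000011110000
000100000011000000111
010001111000011110000  (repeats tick 1; period 2)
tick 5: 010001111000011110000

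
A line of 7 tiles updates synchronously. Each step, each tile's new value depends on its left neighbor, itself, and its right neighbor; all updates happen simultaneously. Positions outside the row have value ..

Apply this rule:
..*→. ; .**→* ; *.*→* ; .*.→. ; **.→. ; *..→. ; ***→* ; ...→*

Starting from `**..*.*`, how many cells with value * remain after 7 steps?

3

*....*.
..**...
*.*..**
.*...*.
...*...
**...**
*..*.*.
count of *: 3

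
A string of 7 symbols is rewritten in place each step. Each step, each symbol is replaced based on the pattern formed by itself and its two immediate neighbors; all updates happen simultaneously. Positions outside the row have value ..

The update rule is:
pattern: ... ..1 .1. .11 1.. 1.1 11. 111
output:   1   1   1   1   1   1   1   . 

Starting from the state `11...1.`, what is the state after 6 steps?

1.....1

1111111
1.....1
1111111  (repeats step 1; period 2)
step 6: 1.....1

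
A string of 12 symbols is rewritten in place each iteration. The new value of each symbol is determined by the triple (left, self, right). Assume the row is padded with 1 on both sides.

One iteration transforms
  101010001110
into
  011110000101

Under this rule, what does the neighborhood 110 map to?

At position 0 the neighborhood is 110; the next row has 0 there.

0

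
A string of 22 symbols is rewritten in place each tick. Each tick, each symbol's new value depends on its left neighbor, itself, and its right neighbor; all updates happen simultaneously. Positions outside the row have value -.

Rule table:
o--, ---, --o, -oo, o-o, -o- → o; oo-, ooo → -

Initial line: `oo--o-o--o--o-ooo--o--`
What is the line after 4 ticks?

tick 1: o-ooooooooooooo--ooooo
tick 2: ooo------------ooo----
tick 3: o--ooooooooooooo--oooo
tick 4: oooo------------ooo---

oooo------------ooo---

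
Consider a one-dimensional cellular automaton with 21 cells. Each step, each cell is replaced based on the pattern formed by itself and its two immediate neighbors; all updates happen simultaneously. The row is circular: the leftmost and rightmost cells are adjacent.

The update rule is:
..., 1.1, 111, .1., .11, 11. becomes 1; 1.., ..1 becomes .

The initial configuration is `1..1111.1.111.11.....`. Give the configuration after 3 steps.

1..111111111111111111

step 1: 1..1111111111111.111.
step 2: 1..111111111111111111
step 3: 1..111111111111111111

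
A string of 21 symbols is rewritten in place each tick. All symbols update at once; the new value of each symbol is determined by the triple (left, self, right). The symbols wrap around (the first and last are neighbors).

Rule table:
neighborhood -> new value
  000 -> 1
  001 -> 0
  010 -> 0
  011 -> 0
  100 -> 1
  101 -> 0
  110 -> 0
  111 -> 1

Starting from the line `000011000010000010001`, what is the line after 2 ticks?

010110010100110100010

tick 1: 111000111001111001100
tick 2: 010110010100110100010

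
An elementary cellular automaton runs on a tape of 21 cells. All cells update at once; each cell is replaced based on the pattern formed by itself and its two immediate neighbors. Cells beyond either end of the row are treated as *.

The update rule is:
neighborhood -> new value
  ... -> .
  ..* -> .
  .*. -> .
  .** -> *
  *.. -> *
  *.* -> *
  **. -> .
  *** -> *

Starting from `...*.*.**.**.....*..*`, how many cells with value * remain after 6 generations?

*...*.**.**.*.....*.*
.*...**.**.*.*.....**
*.*..*.**.*.*.*....**
.*.*..**.*.*.*.*...**
*.*.*.*.*.*.*.*.*..**
.*.*.*.*.*.*.*.*.*.**
count of *: 11

11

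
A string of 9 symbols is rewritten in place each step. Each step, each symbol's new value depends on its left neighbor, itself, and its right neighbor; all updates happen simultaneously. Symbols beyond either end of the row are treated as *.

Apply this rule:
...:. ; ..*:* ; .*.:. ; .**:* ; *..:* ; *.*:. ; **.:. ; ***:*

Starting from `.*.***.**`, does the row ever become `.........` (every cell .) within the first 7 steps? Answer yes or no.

step 1: ...**..**
step 2: *.**.****
step 3: ..*..****
step 4: **.******
step 5: *..******
step 6: .********
step 7: .********
step 7 is .********, still not uniform .

no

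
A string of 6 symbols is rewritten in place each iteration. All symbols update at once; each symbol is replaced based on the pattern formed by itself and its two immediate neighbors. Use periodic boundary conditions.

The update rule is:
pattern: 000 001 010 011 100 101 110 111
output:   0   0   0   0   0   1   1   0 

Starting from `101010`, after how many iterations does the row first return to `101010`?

010101
101010

2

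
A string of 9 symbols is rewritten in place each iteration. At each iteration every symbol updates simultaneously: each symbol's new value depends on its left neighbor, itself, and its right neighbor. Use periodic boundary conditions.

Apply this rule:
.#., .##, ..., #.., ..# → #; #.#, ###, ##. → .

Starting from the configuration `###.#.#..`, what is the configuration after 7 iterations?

#...#.###
.####.#..
##....###
..#####..
###....##
...#####.
####....#

####....#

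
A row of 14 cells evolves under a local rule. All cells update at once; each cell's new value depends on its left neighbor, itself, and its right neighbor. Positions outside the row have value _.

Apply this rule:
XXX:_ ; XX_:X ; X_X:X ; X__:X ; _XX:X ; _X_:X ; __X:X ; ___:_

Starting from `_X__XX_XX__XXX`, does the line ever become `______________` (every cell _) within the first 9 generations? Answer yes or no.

no

XXXXXXXXXXXX_X
X__________XXX
XX________XX_X
XXX______XXXXX
X_XX____XX___X
XXXXX__XXXX_XX
X___XXXX__XXXX
XX_XX__XXXX__X
XXXXXXXX__XXXX
generation 9 is XXXXXXXX__XXXX, still not uniform _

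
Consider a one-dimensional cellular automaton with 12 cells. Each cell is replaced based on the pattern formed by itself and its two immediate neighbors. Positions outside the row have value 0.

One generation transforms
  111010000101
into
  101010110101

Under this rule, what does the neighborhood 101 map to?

At position 3 the neighborhood is 101; the next row has 0 there.

0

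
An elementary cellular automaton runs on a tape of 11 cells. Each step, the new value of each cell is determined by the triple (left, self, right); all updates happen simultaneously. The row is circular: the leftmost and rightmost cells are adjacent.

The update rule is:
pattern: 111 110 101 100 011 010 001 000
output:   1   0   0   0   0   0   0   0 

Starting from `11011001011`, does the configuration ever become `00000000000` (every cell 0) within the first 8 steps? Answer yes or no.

yes

10000000001
00000000000
all cells are 0 at step 2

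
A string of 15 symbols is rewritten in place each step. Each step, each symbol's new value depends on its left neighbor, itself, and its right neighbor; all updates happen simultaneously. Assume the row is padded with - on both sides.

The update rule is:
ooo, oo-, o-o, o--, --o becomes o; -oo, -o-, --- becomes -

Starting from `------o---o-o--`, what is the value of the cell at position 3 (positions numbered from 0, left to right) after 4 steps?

-

-----o-o-o-o-o-
----o-o-o-o-o-o
---o-o-o-o-o-o-
--o-o-o-o-o-o-o
position 3 holds -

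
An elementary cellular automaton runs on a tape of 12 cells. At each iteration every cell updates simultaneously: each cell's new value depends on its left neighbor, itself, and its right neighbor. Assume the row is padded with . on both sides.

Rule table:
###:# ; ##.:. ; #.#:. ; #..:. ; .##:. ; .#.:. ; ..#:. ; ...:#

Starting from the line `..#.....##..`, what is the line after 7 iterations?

###..##..###

iteration 1: #...###....#
iteration 2: ..#..#..##..
iteration 3: #..........#
iteration 4: ..########..
iteration 5: #..######..#
iteration 6: ....####....
iteration 7: ###..##..###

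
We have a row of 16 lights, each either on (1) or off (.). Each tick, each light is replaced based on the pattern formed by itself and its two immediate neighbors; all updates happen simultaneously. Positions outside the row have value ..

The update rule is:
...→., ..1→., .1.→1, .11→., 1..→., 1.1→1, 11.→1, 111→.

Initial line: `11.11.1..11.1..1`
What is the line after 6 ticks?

...1..1.....1..1

.11.111...111..1
..11..1.....1..1
...1..1.....1..1
...1..1.....1..1  (fixed point — unchanged through tick 6)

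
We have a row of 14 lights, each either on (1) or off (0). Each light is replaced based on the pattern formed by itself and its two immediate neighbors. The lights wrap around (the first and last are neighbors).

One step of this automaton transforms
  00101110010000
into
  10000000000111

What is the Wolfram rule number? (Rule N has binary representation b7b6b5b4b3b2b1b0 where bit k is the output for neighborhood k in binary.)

1

position 5: 111 → 0  (bit 7 = 0)
position 6: 110 → 0  (bit 6 = 0)
position 3: 101 → 0  (bit 5 = 0)
position 7: 100 → 0  (bit 4 = 0)
position 4: 011 → 0  (bit 3 = 0)
position 2: 010 → 0  (bit 2 = 0)
position 1: 001 → 0  (bit 1 = 0)
position 0: 000 → 1  (bit 0 = 1)
bits b7..b0 = 00000001 = 1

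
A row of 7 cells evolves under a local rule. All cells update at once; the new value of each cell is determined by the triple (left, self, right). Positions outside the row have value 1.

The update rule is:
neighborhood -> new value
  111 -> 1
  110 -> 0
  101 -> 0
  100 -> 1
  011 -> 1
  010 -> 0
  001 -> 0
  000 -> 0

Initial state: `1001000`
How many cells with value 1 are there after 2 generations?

generation 1: 0100100
generation 2: 0010010
count of 1: 2

2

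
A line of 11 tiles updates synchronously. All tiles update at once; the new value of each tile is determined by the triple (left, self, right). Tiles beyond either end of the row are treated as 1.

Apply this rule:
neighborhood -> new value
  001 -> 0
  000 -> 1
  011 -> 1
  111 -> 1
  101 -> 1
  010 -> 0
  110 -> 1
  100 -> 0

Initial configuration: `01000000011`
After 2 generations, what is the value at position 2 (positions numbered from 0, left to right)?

generation 1: 10011111011
generation 2: 10011111111
position 2 holds 0

0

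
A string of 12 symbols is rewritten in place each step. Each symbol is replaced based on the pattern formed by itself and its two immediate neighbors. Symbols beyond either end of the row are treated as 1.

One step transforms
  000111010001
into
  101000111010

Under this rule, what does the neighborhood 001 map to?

1

At position 2 the neighborhood is 001; the next row has 1 there.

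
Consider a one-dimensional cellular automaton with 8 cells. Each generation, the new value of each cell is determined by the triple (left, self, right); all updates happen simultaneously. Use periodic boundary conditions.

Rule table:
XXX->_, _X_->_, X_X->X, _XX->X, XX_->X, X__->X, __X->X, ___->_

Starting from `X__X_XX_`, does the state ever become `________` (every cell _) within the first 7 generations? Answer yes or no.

_XX_XXXX
XXXXX__X
____XXXX
X__XX__X
XXXXXXXX
________
all cells are _ at generation 6

yes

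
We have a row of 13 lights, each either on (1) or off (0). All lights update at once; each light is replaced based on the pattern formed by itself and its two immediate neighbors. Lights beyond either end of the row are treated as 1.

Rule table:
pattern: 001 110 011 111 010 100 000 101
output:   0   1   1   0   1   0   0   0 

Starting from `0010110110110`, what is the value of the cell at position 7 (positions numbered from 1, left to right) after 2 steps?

0

0010110110110  (fixed point — unchanged through step 2)
position 7 holds 0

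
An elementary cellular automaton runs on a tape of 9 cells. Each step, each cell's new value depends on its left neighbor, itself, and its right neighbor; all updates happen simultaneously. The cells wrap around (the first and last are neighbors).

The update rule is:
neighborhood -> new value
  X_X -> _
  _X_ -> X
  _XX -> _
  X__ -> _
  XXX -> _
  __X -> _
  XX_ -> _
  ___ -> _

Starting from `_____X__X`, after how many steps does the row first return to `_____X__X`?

_____X__X

1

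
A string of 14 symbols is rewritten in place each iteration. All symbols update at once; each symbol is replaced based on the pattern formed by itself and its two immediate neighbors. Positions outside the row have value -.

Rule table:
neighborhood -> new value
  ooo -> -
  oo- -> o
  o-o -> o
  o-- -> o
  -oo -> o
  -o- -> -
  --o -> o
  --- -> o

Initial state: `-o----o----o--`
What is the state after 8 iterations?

o----ooo--ooo-

o-oooo-oooo-oo
-oo--ooo--oooo
oooooo-oooo--o
o----ooo--ooo-
-ooooo-oooo-oo
oo---ooo--oooo
oooooo-oooo--o  (repeats iteration 3; period 4)
iteration 8: o----ooo--ooo-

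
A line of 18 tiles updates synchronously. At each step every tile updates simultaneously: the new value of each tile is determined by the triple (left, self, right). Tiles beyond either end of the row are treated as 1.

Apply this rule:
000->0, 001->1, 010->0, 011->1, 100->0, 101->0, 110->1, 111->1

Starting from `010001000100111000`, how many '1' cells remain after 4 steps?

000010001001111001
000100010011111011
001000100111111011
010001001111111011
count of 1: 11

11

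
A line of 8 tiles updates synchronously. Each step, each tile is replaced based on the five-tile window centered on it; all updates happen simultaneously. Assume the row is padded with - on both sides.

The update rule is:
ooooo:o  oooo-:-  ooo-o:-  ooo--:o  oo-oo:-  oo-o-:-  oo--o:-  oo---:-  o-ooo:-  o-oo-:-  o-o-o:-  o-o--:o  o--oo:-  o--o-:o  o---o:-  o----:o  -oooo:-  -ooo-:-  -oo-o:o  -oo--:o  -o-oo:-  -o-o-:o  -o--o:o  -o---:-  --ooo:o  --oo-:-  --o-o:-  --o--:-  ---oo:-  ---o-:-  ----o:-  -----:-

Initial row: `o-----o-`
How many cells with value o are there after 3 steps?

step 1: --o-----
step 2: ----o---
step 3: ------o-
count of o: 1

1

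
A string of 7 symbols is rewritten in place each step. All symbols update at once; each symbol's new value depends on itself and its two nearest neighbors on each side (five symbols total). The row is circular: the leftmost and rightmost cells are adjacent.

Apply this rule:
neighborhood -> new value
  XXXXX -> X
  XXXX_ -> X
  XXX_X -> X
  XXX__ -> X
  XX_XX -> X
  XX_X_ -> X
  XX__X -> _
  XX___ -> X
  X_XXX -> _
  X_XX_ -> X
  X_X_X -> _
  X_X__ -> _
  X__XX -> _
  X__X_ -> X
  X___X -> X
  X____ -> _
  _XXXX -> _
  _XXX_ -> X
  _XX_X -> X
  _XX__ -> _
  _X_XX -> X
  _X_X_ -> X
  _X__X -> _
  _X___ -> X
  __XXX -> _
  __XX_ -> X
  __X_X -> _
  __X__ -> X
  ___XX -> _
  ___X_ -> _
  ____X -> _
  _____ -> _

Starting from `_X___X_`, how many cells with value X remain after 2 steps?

step 1: XXXX_X_
step 2: __XXX_X
count of X: 4

4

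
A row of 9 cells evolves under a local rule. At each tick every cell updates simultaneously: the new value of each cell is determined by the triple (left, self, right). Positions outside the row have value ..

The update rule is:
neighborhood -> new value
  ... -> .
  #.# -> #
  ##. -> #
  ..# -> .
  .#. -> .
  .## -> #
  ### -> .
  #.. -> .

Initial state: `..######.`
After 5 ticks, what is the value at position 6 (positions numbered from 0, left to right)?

.

tick 1: ..#....#.
tick 2: .........
tick 3: .........  (fixed point — unchanged through tick 5)
position 6 holds .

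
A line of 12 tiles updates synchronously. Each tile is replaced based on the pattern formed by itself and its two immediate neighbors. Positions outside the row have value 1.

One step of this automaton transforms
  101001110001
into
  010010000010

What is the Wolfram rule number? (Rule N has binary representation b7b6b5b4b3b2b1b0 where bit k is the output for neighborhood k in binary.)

position 6: 111 → 0  (bit 7 = 0)
position 0: 110 → 0  (bit 6 = 0)
position 1: 101 → 1  (bit 5 = 1)
position 3: 100 → 0  (bit 4 = 0)
position 5: 011 → 0  (bit 3 = 0)
position 2: 010 → 0  (bit 2 = 0)
position 4: 001 → 1  (bit 1 = 1)
position 9: 000 → 0  (bit 0 = 0)
bits b7..b0 = 00100010 = 34

34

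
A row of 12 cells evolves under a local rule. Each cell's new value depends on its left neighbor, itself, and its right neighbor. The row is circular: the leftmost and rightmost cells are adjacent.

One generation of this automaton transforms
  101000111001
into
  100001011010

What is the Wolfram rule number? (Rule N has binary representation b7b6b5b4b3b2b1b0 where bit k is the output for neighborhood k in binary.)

position 7: 111 → 1  (bit 7 = 1)
position 0: 110 → 1  (bit 6 = 1)
position 1: 101 → 0  (bit 5 = 0)
position 3: 100 → 0  (bit 4 = 0)
position 6: 011 → 0  (bit 3 = 0)
position 2: 010 → 0  (bit 2 = 0)
position 5: 001 → 1  (bit 1 = 1)
position 4: 000 → 0  (bit 0 = 0)
bits b7..b0 = 11000010 = 194

194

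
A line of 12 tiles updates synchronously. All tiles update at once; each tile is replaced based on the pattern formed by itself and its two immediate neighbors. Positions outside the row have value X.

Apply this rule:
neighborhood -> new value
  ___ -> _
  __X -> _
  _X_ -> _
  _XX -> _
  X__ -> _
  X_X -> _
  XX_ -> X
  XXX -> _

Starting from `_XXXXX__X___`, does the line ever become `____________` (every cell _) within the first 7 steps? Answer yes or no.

_____X______
____________
all cells are _ at step 2

yes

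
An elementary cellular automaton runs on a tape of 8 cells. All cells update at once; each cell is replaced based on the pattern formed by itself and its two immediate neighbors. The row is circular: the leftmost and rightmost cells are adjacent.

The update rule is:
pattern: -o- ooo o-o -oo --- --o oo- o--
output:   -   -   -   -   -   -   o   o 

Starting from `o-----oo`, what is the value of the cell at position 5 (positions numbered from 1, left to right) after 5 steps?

o

step 1: oo------
step 2: -oo-----
step 3: --oo----
step 4: ---oo---
step 5: ----oo--
position 5 holds o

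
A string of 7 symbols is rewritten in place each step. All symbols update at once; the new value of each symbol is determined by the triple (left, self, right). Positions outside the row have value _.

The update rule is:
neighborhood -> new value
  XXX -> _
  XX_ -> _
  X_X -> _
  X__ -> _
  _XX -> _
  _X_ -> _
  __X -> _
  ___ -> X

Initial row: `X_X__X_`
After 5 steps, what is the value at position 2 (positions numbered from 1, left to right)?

_______
XXXXXXX
_______  (repeats step 1; period 2)
step 5: _______
position 2 holds _

_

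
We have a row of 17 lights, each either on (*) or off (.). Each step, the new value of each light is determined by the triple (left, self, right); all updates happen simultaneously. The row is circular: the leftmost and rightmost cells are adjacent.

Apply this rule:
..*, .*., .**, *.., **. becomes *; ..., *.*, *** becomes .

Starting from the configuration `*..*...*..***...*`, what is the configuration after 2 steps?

....*.*...*.**.*.

*****.*****.**.**
....*.*...*.**.*.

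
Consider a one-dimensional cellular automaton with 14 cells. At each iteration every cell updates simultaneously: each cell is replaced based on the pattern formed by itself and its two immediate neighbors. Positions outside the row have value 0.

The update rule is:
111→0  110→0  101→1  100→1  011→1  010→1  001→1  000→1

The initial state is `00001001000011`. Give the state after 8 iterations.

10000000000000

11111111111110
10000000000001
11111111111111
10000000000000
11111111111111  (repeats iteration 3; period 2)
iteration 8: 10000000000000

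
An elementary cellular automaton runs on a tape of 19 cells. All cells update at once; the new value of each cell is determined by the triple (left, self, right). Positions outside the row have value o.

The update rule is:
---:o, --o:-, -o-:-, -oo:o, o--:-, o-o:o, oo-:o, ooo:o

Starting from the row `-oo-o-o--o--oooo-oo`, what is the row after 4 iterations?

oooo-o------ooooooo
ooooo--oooo-ooooooo
ooooo--oooooooooooo
ooooo--oooooooooooo

ooooo--oooooooooooo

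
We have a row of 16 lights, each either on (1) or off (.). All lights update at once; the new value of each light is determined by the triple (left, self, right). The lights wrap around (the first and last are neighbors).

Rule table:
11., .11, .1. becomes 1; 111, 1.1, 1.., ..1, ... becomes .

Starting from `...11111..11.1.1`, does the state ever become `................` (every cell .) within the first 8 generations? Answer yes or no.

...1...1..11.1.1
...1...1..11.1.1  (fixed point — unchanged through generation 8)
generation 8 is ...1...1..11.1.1, still not uniform .

no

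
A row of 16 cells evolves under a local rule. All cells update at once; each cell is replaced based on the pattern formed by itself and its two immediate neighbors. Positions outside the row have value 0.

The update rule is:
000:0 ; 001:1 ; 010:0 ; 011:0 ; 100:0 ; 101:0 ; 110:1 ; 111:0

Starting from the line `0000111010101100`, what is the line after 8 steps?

0001001000000100
0010010000001000
0100100000010000
1001000000100000
0010000001000000
0100000010000000
1000000100000000
0000001000000000

0000001000000000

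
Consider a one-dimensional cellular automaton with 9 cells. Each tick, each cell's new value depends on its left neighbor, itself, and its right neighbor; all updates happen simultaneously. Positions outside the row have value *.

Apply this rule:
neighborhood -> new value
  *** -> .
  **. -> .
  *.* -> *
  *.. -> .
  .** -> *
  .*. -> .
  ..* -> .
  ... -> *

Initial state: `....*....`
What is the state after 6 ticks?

...**..**

.**...**.
**..*.*.*
.....*.**
.***..**.
**....*.*
...**..**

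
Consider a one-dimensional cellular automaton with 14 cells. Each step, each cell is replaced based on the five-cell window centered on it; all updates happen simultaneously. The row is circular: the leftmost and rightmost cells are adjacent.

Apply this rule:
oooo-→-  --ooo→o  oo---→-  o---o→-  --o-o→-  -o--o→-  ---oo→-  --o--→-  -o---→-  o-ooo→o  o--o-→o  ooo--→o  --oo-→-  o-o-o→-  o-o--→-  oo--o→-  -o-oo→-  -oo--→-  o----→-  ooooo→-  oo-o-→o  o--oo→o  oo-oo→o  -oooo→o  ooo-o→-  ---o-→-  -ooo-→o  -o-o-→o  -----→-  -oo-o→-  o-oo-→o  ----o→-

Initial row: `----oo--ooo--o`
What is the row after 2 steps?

-------oooo-o-
-------oo--o--

-------oo--o--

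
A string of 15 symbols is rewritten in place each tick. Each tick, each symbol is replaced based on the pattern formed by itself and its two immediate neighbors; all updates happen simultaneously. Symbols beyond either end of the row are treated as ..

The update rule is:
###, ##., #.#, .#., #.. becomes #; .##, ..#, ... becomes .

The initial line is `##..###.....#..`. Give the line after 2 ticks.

..##..###....##

.##..###....##.
..##..###....##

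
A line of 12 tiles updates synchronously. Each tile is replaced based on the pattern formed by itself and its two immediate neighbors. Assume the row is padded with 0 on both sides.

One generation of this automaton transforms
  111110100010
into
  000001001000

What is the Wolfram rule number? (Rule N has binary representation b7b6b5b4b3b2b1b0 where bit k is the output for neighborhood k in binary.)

position 1: 111 → 0  (bit 7 = 0)
position 4: 110 → 0  (bit 6 = 0)
position 5: 101 → 1  (bit 5 = 1)
position 7: 100 → 0  (bit 4 = 0)
position 0: 011 → 0  (bit 3 = 0)
position 6: 010 → 0  (bit 2 = 0)
position 9: 001 → 0  (bit 1 = 0)
position 8: 000 → 1  (bit 0 = 1)
bits b7..b0 = 00100001 = 33

33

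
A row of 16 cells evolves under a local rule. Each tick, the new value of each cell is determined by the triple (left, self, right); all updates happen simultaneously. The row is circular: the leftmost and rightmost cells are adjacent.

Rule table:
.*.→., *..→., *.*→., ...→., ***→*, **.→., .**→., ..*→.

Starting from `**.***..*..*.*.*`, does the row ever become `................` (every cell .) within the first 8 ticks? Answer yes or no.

yes

*...*...........
................
all cells are . at tick 2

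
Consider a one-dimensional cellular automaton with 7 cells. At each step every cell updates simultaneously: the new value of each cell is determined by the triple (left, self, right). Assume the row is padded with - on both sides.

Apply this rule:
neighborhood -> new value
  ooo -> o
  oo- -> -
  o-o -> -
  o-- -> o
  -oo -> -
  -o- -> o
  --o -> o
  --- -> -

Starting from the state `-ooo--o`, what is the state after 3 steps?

o-o-ooo
o-o--o-
o-ooooo

o-ooooo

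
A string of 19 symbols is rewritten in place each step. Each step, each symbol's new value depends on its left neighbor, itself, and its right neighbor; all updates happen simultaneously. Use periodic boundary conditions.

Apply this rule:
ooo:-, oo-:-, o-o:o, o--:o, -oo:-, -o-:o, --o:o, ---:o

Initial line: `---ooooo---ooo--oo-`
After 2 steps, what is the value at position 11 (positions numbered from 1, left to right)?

ooo-----ooo---oo--o
---ooooo---ooo--oo-
position 11 holds -

-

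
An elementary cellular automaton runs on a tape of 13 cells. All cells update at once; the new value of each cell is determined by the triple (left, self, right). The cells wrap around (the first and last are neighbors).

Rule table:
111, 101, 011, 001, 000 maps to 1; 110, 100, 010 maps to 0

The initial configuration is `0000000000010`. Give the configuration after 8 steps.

step 1: 1111111111100
step 2: 1111111111001
step 3: 1111111110011
step 4: 1111111100111
step 5: 1111111001111
step 6: 1111110011111
step 7: 1111100111111
step 8: 1111001111111

1111001111111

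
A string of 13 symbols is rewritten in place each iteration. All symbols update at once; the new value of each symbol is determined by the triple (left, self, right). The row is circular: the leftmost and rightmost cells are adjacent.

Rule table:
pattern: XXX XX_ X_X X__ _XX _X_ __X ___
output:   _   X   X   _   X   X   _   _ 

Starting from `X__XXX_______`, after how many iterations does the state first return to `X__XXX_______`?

iteration 1: X__X_X_______
iteration 2: X__XXX_______

2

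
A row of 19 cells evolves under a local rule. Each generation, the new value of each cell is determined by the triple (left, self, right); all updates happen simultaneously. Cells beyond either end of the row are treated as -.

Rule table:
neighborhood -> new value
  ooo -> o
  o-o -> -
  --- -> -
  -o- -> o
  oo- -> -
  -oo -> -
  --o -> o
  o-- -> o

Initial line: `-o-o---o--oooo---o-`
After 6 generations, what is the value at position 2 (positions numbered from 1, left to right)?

-

oo-oo-oooo-oo-o-ooo
-------oo-----o--o-
------o--o---oooooo
-----oooooo-o-oooo-
----o-oooo--o--oo-o
---oo--oo-ooooo---o
position 2 holds -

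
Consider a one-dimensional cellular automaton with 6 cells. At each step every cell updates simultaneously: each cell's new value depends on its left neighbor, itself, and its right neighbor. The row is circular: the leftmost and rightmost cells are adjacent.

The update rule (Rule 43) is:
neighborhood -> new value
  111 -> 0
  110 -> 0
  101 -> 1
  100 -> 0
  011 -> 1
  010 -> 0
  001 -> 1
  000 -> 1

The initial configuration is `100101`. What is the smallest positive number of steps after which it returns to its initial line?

6

step 1: 001011
step 2: 010110
step 3: 101100
step 4: 011001
step 5: 110010
step 6: 100101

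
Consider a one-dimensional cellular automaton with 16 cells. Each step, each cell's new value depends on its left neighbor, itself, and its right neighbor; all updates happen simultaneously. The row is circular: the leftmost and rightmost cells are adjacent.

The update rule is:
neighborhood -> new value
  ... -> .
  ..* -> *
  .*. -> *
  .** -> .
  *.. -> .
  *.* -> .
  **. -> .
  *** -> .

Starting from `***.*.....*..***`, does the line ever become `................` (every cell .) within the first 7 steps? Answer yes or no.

step 1: ....*....**.*...
step 2: ...**...*...*...
step 3: ..*....**..**...
step 4: .**...*...*.....
step 5: *....**..**.....
step 6: *...*...*......*
step 7: ...**..**.....*.
step 7 is ...**..**.....*., still not uniform .

no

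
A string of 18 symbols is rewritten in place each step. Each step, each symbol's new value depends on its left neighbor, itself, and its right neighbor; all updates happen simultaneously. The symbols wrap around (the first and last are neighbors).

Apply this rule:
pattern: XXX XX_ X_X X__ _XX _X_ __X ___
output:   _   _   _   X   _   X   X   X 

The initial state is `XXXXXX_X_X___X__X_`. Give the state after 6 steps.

XXXXXXXX_________X

_______X_XXXXXXXX_
XXXXXXXX_________X
________XXXXXXXXX_
XXXXXXXX_________X  (repeats step 2; period 2)
step 6: XXXXXXXX_________X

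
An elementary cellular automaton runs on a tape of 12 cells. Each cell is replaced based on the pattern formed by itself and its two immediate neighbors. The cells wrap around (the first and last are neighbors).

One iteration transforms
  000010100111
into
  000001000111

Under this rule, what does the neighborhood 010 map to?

At position 4 the neighborhood is 010; the next row has 0 there.

0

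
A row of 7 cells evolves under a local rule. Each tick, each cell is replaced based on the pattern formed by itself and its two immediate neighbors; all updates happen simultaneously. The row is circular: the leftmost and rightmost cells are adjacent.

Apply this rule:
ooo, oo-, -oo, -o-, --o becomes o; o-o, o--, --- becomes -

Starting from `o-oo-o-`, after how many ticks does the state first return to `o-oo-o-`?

o-oo-o-

1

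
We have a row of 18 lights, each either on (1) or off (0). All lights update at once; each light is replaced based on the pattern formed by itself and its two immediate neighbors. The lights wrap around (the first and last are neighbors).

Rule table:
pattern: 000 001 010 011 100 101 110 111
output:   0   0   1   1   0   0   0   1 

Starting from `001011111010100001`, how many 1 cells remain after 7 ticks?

5

001011110010100001
001011100010100001
001011000010100001
001010000010100001
001010000010100001  (fixed point — unchanged through tick 7)
count of 1: 5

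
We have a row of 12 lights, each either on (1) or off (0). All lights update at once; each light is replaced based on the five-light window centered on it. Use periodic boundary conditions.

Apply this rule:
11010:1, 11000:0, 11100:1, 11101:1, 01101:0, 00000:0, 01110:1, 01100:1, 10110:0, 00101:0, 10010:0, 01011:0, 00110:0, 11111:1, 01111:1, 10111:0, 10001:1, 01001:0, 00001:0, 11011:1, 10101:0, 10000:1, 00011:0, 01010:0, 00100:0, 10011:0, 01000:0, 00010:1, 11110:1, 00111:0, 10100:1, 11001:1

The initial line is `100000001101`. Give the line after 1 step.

101000000010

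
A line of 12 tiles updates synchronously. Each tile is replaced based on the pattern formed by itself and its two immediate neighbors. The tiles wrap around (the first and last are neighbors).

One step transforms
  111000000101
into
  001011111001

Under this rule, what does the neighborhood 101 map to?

At position 10 the neighborhood is 101; the next row has 0 there.

0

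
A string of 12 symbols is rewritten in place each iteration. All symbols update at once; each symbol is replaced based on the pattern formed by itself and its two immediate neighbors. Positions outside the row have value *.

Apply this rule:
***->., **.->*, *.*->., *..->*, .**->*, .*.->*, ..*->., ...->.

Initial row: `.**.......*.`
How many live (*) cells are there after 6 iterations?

iteration 1: .***......*.
iteration 2: .*.**.....*.
iteration 3: .*.***....*.
iteration 4: .*.*.**...*.
iteration 5: .*.*.***..*.
iteration 6: .*.*.*.**.*.
count of *: 6

6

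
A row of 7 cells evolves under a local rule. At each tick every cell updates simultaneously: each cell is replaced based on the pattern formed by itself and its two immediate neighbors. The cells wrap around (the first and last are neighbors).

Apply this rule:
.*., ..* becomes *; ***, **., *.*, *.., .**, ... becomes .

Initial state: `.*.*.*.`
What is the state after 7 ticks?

**.*.*.
...*.*.
..**.*.
.*...*.
**..**.
...*...
..**...

..**...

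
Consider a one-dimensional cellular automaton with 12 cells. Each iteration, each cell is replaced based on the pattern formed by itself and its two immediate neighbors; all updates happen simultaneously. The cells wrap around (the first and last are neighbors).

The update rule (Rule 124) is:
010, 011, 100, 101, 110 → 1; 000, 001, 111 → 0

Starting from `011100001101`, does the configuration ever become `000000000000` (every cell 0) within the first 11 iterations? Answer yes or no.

110110001111
011111001000
010001101100
011001111110
011101000011
110111100011
011100110010
010110111011
111111101111
000000111000
000000101100
iteration 11 is 000000101100, still not uniform 0

no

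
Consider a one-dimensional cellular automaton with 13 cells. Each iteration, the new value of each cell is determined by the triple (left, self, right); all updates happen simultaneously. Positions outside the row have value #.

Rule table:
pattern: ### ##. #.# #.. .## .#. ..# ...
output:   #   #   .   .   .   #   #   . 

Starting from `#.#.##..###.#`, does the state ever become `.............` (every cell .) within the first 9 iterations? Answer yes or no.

#.#..#.#.##..
#.#.##.#..#.#
#.#..#.#.##..  (repeats iteration 1; period 2)
iteration 9: #.#..#.#.##..
iteration 9 is #.#..#.#.##.., still not uniform .

no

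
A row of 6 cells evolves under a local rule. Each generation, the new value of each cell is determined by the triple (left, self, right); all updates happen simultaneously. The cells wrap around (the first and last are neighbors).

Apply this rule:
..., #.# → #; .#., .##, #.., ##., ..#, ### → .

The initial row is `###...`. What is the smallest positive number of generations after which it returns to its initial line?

2

....#.
###...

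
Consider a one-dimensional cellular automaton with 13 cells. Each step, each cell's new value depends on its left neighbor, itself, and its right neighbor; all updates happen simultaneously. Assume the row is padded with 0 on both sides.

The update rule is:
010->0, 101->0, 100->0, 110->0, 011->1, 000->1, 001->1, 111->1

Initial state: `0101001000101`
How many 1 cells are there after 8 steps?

7

1000010011000
0011100110011
1111001100110
1110011001100
1100110011001
1001100110010
0011001100100
1110011001001
count of 1: 7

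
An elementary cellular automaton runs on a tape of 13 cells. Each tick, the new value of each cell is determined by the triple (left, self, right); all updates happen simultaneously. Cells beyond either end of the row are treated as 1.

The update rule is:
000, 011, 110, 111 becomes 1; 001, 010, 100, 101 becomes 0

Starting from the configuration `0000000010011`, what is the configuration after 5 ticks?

0111111011011

0111111000011
0111111011011
0111111011011  (fixed point — unchanged through tick 5)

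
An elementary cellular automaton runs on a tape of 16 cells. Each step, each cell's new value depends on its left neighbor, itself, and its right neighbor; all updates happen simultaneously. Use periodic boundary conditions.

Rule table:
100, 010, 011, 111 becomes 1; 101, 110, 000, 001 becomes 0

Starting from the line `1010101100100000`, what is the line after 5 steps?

1010101010110000
1010101010101000
1010101010101100
1010101010101010
1010101010101010

1010101010101010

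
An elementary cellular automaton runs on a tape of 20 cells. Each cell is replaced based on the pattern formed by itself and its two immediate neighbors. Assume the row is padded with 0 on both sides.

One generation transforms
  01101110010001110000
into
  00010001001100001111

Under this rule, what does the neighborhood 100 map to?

1

At position 7 the neighborhood is 100; the next row has 1 there.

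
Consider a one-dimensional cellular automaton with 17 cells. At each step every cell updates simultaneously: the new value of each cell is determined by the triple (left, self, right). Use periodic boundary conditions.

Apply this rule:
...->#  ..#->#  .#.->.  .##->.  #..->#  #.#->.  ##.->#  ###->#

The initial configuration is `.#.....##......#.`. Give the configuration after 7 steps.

####.##.#####.###

#.#####.#######.#
#..####..######..
.##.#####.#######
..#..####..######
##.##.#####.#####
##..#..####..####
####.##.#####.###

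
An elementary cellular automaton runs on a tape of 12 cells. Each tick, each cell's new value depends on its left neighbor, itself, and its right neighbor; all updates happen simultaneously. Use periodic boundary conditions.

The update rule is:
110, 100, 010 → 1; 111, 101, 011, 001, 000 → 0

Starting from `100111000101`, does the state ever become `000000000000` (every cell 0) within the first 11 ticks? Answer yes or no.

110001100100
011000110110
001100010011
100110011001
110011001100
011001100110
001100110011
100110011001  (repeats tick 4; period 4)
tick 11: 001100110011
tick 11 is 001100110011, still not uniform 0

no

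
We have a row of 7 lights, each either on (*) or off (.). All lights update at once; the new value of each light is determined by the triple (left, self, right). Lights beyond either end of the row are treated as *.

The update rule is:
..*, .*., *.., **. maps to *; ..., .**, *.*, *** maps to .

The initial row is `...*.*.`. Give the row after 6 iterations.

*..*.*.

*.**.*.
*..*.*.
****.*.
...*.*.  (repeats iteration 0; period 4)
iteration 6: *..*.*.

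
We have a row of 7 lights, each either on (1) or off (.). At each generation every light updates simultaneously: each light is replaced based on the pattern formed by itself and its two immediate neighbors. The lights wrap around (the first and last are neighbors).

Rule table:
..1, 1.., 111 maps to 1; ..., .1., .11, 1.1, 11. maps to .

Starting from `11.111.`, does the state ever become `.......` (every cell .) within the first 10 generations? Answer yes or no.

yes

generation 1: ....1..
generation 2: ...1.1.
generation 3: ..1...1
generation 4: 11.1.1.
generation 5: .......
all cells are . at generation 5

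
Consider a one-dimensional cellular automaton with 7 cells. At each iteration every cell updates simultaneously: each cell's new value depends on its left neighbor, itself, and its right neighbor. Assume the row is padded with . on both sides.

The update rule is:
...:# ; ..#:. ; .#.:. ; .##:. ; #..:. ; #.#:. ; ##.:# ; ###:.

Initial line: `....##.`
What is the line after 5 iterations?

#...#..

iteration 1: ###..#.
iteration 2: ..#....
iteration 3: #...###
iteration 4: ..#...#
iteration 5: #...#..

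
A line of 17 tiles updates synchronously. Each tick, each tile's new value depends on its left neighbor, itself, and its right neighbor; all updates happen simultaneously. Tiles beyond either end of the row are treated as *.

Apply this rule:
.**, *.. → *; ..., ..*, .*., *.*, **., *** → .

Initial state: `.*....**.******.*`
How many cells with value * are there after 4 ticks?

5

..*...*..*......*
*..*...*..*.....*
.*..*...*..*....*
..*..*...*..*...*
count of *: 5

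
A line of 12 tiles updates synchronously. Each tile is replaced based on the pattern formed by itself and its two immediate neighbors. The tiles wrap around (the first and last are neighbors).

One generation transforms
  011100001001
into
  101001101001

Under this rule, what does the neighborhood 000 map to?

At position 5 the neighborhood is 000; the next row has 1 there.

1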